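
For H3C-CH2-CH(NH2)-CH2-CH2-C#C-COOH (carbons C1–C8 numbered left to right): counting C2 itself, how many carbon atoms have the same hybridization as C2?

5

C2 is sp3 (only σ bonds).
C1: sp3 ✓
C2: sp3 ✓
C3: sp3 ✓
C4: sp3 ✓
C5: sp3 ✓
C6: sp
C7: sp
C8: sp2
5 carbons are sp3.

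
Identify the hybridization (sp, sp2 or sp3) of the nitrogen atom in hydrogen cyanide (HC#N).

sp

The nitrogen atom — 1 σ bond and 1 lone pair, plus two π bonds. Steric number 2, so sp.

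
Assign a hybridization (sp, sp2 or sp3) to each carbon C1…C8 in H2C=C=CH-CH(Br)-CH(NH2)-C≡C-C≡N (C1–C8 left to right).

C1 sp2, C2 sp, C3 sp2, C4 sp3, C5 sp3, C6 sp, C7 sp, C8 sp

C1 is sp2: 3 σ bonds, plus one π bond, 3 electron-density regions.
C2: 2 σ bonds, plus two π bonds — 2 electron domains, sp.
C3: 3 σ bonds, plus one π bond — 3 electron domains, sp2.
C4 (4 σ bonds) has steric number 4: sp3.
C5 has 4 σ bonds: steric number 4 → sp3.
C6: 2 σ bonds, plus two π bonds; 2 regions of electron density → sp.
C7 — 2 σ bonds, plus two π bonds. Steric number 2, so sp.
C8 is sp: 2 σ bonds, plus two π bonds, 2 electron-density regions.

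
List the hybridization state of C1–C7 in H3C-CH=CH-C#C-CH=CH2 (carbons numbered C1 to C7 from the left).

C1 sp3, C2 sp2, C3 sp2, C4 sp, C5 sp, C6 sp2, C7 sp2

C1 carries 4 σ bonds, giving a steric number of 4, so it is sp3.
C2: 3 σ bonds, plus one π bond; 3 regions of electron density → sp2.
C3 — 3 σ bonds, plus one π bond. Steric number 3, so sp2.
C4 — 2 σ bonds, plus two π bonds. Steric number 2, so sp.
C5: 2 σ bonds, plus two π bonds; 2 regions of electron density → sp.
C6 is sp2: 3 σ bonds, plus one π bond, 3 electron-density regions.
C7: 3 σ bonds, plus one π bond; 3 regions of electron density → sp2.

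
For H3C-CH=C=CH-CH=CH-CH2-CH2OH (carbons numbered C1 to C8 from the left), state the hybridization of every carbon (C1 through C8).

C1: 4 σ bonds — 4 electron domains, sp3.
C2 has 3 σ bonds, plus one π bond: steric number 3 → sp2.
C3 carries 2 σ bonds, plus two π bonds, giving a steric number of 2, so it is sp.
C4 carries 3 σ bonds, plus one π bond, giving a steric number of 3, so it is sp2.
C5 — 3 σ bonds, plus one π bond. Steric number 3, so sp2.
C6: 3 σ bonds, plus one π bond — 3 electron domains, sp2.
C7 — 4 σ bonds. Steric number 4, so sp3.
C8 — 4 σ bonds. Steric number 4, so sp3.

C1 sp3, C2 sp2, C3 sp, C4 sp2, C5 sp2, C6 sp2, C7 sp3, C8 sp3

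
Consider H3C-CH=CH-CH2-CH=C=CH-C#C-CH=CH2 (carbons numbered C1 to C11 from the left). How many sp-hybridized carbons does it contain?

C1: sp3
C2: sp2
C3: sp2
C4: sp3
C5: sp2
C6: sp ✓
C7: sp2
C8: sp ✓
C9: sp ✓
C10: sp2
C11: sp2
C6, C8, C9 → 3 sp carbons.

3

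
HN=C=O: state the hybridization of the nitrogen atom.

sp2

The nitrogen atom: 2 σ bonds and 1 lone pair, plus one π bond; 3 regions of electron density → sp2.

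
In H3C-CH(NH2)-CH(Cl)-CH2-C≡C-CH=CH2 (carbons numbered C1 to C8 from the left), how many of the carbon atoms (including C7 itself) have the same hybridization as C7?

C7 is sp2 (one π bond).
C1: sp3
C2: sp3
C3: sp3
C4: sp3
C5: sp
C6: sp
C7: sp2 ✓
C8: sp2 ✓
2 carbons are sp2.

2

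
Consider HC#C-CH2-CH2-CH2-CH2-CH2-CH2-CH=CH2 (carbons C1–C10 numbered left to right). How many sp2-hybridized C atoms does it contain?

C1: sp
C2: sp
C3: sp3
C4: sp3
C5: sp3
C6: sp3
C7: sp3
C8: sp3
C9: sp2 ✓
C10: sp2 ✓
C9, C10 → 2 sp2 carbons.

2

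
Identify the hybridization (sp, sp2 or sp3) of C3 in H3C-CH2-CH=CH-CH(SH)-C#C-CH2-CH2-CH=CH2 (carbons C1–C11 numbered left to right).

sp²

C3 carries 3 σ bonds, plus one π bond, giving a steric number of 3, so it is sp2.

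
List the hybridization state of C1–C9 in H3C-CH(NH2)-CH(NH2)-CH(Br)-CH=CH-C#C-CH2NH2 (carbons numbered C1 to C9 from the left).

C1 (4 σ bonds) has steric number 4: sp3.
C2 has 4 σ bonds: steric number 4 → sp3.
C3 (4 σ bonds) has steric number 4: sp3.
C4 carries 4 σ bonds, giving a steric number of 4, so it is sp3.
C5 has 3 σ bonds, plus one π bond: steric number 3 → sp2.
C6 carries 3 σ bonds, plus one π bond, giving a steric number of 3, so it is sp2.
C7: 2 σ bonds, plus two π bonds; 2 regions of electron density → sp.
C8: 2 σ bonds, plus two π bonds — 2 electron domains, sp.
C9 carries 4 σ bonds, giving a steric number of 4, so it is sp3.

C1 sp3, C2 sp3, C3 sp3, C4 sp3, C5 sp2, C6 sp2, C7 sp, C8 sp, C9 sp3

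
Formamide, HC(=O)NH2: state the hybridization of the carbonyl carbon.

The carbonyl carbon has 3 σ bonds, plus one π bond: steric number 3 → sp2.

sp2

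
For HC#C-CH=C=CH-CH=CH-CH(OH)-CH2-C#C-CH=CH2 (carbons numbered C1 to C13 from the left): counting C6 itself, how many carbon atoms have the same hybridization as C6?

C6 is sp2 (one π bond).
C1: sp
C2: sp
C3: sp2 ✓
C4: sp
C5: sp2 ✓
C6: sp2 ✓
C7: sp2 ✓
C8: sp3
C9: sp3
C10: sp
C11: sp
C12: sp2 ✓
C13: sp2 ✓
6 carbons are sp2.

6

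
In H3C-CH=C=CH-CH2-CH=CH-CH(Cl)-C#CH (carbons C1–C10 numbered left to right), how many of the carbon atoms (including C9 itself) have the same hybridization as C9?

3

C9 is sp (two π bonds).
C1: sp3
C2: sp2
C3: sp ✓
C4: sp2
C5: sp3
C6: sp2
C7: sp2
C8: sp3
C9: sp ✓
C10: sp ✓
3 carbons are sp.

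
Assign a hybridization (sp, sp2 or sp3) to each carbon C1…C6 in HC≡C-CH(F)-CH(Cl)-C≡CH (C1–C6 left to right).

C1 — 2 σ bonds, plus two π bonds. Steric number 2, so sp.
C2 has 2 σ bonds, plus two π bonds: steric number 2 → sp.
C3 — 4 σ bonds. Steric number 4, so sp3.
C4 is sp3: 4 σ bonds, 4 electron-density regions.
C5 carries 2 σ bonds, plus two π bonds, giving a steric number of 2, so it is sp.
C6 carries 2 σ bonds, plus two π bonds, giving a steric number of 2, so it is sp.

C1 sp, C2 sp, C3 sp3, C4 sp3, C5 sp, C6 sp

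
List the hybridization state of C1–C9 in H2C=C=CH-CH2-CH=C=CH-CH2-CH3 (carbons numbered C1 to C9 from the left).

C1 — 3 σ bonds, plus one π bond. Steric number 3, so sp2.
C2: 2 σ bonds, plus two π bonds — 2 electron domains, sp.
C3 (3 σ bonds, plus one π bond) has steric number 3: sp2.
C4: 4 σ bonds — 4 electron domains, sp3.
C5 is sp2: 3 σ bonds, plus one π bond, 3 electron-density regions.
C6 — 2 σ bonds, plus two π bonds. Steric number 2, so sp.
C7 is sp2: 3 σ bonds, plus one π bond, 3 electron-density regions.
C8 (4 σ bonds) has steric number 4: sp3.
C9: 4 σ bonds — 4 electron domains, sp3.

C1 sp2, C2 sp, C3 sp2, C4 sp3, C5 sp2, C6 sp, C7 sp2, C8 sp3, C9 sp3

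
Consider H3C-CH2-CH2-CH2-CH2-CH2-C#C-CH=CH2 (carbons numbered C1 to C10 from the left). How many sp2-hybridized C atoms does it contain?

C1: sp3
C2: sp3
C3: sp3
C4: sp3
C5: sp3
C6: sp3
C7: sp
C8: sp
C9: sp2 ✓
C10: sp2 ✓
C9, C10 → 2 sp2 carbons.

2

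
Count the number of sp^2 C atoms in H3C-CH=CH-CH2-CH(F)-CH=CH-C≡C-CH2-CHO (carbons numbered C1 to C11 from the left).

C1: sp3
C2: sp2 ✓
C3: sp2 ✓
C4: sp3
C5: sp3
C6: sp2 ✓
C7: sp2 ✓
C8: sp
C9: sp
C10: sp3
C11: sp2 ✓
C2, C3, C6, C7, C11 → 5 sp2 carbons.

5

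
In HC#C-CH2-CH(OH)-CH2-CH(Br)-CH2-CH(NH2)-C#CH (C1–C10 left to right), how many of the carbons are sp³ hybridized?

C1: sp
C2: sp
C3: sp3 ✓
C4: sp3 ✓
C5: sp3 ✓
C6: sp3 ✓
C7: sp3 ✓
C8: sp3 ✓
C9: sp
C10: sp
C3, C4, C5, C6, C7, C8 → 6 sp3 carbons.

6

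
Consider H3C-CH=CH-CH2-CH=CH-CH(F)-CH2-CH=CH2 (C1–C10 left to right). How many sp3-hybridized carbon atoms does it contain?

4

C1: sp3 ✓
C2: sp2
C3: sp2
C4: sp3 ✓
C5: sp2
C6: sp2
C7: sp3 ✓
C8: sp3 ✓
C9: sp2
C10: sp2
C1, C4, C7, C8 → 4 sp3 carbons.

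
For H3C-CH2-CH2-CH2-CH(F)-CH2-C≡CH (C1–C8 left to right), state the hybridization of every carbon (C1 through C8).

C1: 4 σ bonds; 4 regions of electron density → sp3.
C2 — 4 σ bonds. Steric number 4, so sp3.
C3 carries 4 σ bonds, giving a steric number of 4, so it is sp3.
C4: 4 σ bonds; 4 regions of electron density → sp3.
C5 has 4 σ bonds: steric number 4 → sp3.
C6 has 4 σ bonds: steric number 4 → sp3.
C7 is sp: 2 σ bonds, plus two π bonds, 2 electron-density regions.
C8 (2 σ bonds, plus two π bonds) has steric number 2: sp.

C1 sp3, C2 sp3, C3 sp3, C4 sp3, C5 sp3, C6 sp3, C7 sp, C8 sp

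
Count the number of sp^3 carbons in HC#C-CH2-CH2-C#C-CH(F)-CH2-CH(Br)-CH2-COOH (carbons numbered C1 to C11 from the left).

C1: sp
C2: sp
C3: sp3 ✓
C4: sp3 ✓
C5: sp
C6: sp
C7: sp3 ✓
C8: sp3 ✓
C9: sp3 ✓
C10: sp3 ✓
C11: sp2
C3, C4, C7, C8, C9, C10 → 6 sp3 carbons.

6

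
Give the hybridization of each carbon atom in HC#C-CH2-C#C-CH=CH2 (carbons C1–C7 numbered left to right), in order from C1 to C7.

C1 sp, C2 sp, C3 sp3, C4 sp, C5 sp, C6 sp2, C7 sp2

C1 is sp: 2 σ bonds, plus two π bonds, 2 electron-density regions.
C2 — 2 σ bonds, plus two π bonds. Steric number 2, so sp.
C3: 4 σ bonds — 4 electron domains, sp3.
C4 (2 σ bonds, plus two π bonds) has steric number 2: sp.
C5 has 2 σ bonds, plus two π bonds: steric number 2 → sp.
C6: 3 σ bonds, plus one π bond — 3 electron domains, sp2.
C7 carries 3 σ bonds, plus one π bond, giving a steric number of 3, so it is sp2.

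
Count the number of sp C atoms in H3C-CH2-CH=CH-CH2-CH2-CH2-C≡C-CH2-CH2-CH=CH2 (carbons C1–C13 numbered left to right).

C1: sp3
C2: sp3
C3: sp2
C4: sp2
C5: sp3
C6: sp3
C7: sp3
C8: sp ✓
C9: sp ✓
C10: sp3
C11: sp3
C12: sp2
C13: sp2
C8, C9 → 2 sp carbons.

2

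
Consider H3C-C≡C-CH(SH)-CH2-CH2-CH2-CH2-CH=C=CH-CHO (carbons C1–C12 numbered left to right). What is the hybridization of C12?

C12 has 3 σ bonds, plus one π bond: steric number 3 → sp2.

sp2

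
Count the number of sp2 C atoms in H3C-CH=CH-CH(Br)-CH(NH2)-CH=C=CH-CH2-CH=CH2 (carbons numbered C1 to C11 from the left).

6

C1: sp3
C2: sp2 ✓
C3: sp2 ✓
C4: sp3
C5: sp3
C6: sp2 ✓
C7: sp
C8: sp2 ✓
C9: sp3
C10: sp2 ✓
C11: sp2 ✓
C2, C3, C6, C8, C10, C11 → 6 sp2 carbons.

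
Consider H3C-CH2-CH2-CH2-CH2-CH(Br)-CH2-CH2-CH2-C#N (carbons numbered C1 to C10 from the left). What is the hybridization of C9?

C9 is sp3: 4 σ bonds, 4 electron-density regions.

sp3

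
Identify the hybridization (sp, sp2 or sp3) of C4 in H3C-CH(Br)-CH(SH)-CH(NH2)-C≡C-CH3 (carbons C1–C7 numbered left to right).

sp3

C4 carries 4 σ bonds, giving a steric number of 4, so it is sp3.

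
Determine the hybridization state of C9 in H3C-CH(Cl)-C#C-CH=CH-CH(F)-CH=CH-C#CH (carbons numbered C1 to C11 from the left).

sp2

C9: 3 σ bonds, plus one π bond — 3 electron domains, sp2.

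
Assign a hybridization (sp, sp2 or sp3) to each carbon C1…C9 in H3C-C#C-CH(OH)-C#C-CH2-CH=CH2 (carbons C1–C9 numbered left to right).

C1: 4 σ bonds; 4 regions of electron density → sp3.
C2 — 2 σ bonds, plus two π bonds. Steric number 2, so sp.
C3: 2 σ bonds, plus two π bonds; 2 regions of electron density → sp.
C4 has 4 σ bonds: steric number 4 → sp3.
C5: 2 σ bonds, plus two π bonds — 2 electron domains, sp.
C6: 2 σ bonds, plus two π bonds — 2 electron domains, sp.
C7: 4 σ bonds; 4 regions of electron density → sp3.
C8 — 3 σ bonds, plus one π bond. Steric number 3, so sp2.
C9 — 3 σ bonds, plus one π bond. Steric number 3, so sp2.

C1 sp3, C2 sp, C3 sp, C4 sp3, C5 sp, C6 sp, C7 sp3, C8 sp2, C9 sp2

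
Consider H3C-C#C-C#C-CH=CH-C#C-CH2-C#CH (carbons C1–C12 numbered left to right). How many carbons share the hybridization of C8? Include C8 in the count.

C8 is sp (two π bonds).
C1: sp3
C2: sp ✓
C3: sp ✓
C4: sp ✓
C5: sp ✓
C6: sp2
C7: sp2
C8: sp ✓
C9: sp ✓
C10: sp3
C11: sp ✓
C12: sp ✓
8 carbons are sp.

8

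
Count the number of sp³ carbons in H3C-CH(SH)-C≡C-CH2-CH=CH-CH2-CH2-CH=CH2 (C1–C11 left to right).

C1: sp3 ✓
C2: sp3 ✓
C3: sp
C4: sp
C5: sp3 ✓
C6: sp2
C7: sp2
C8: sp3 ✓
C9: sp3 ✓
C10: sp2
C11: sp2
C1, C2, C5, C8, C9 → 5 sp3 carbons.

5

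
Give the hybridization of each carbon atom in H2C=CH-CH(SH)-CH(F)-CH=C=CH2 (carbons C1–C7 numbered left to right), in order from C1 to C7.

C1: 3 σ bonds, plus one π bond; 3 regions of electron density → sp2.
C2 is sp2: 3 σ bonds, plus one π bond, 3 electron-density regions.
C3 (4 σ bonds) has steric number 4: sp3.
C4 is sp3: 4 σ bonds, 4 electron-density regions.
C5 has 3 σ bonds, plus one π bond: steric number 3 → sp2.
C6 carries 2 σ bonds, plus two π bonds, giving a steric number of 2, so it is sp.
C7 has 3 σ bonds, plus one π bond: steric number 3 → sp2.

C1 sp2, C2 sp2, C3 sp3, C4 sp3, C5 sp2, C6 sp, C7 sp2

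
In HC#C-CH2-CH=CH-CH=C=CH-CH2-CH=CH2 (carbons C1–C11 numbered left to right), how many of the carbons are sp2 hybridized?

C1: sp
C2: sp
C3: sp3
C4: sp2 ✓
C5: sp2 ✓
C6: sp2 ✓
C7: sp
C8: sp2 ✓
C9: sp3
C10: sp2 ✓
C11: sp2 ✓
C4, C5, C6, C8, C10, C11 → 6 sp2 carbons.

6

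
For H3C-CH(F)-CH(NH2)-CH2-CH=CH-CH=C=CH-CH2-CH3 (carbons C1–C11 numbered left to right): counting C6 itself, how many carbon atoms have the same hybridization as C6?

C6 is sp2 (one π bond).
C1: sp3
C2: sp3
C3: sp3
C4: sp3
C5: sp2 ✓
C6: sp2 ✓
C7: sp2 ✓
C8: sp
C9: sp2 ✓
C10: sp3
C11: sp3
4 carbons are sp2.

4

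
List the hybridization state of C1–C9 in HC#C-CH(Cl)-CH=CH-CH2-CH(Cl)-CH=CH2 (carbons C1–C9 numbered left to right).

C1: 2 σ bonds, plus two π bonds; 2 regions of electron density → sp.
C2 has 2 σ bonds, plus two π bonds: steric number 2 → sp.
C3 has 4 σ bonds: steric number 4 → sp3.
C4 (3 σ bonds, plus one π bond) has steric number 3: sp2.
C5: 3 σ bonds, plus one π bond — 3 electron domains, sp2.
C6 carries 4 σ bonds, giving a steric number of 4, so it is sp3.
C7: 4 σ bonds — 4 electron domains, sp3.
C8 (3 σ bonds, plus one π bond) has steric number 3: sp2.
C9: 3 σ bonds, plus one π bond — 3 electron domains, sp2.

C1 sp, C2 sp, C3 sp3, C4 sp2, C5 sp2, C6 sp3, C7 sp3, C8 sp2, C9 sp2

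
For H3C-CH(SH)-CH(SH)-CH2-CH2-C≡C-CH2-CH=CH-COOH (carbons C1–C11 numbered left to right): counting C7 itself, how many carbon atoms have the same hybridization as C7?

C7 is sp (two π bonds).
C1: sp3
C2: sp3
C3: sp3
C4: sp3
C5: sp3
C6: sp ✓
C7: sp ✓
C8: sp3
C9: sp2
C10: sp2
C11: sp2
2 carbons are sp.

2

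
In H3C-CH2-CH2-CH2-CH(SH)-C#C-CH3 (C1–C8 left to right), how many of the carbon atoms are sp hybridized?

2

C1: sp3
C2: sp3
C3: sp3
C4: sp3
C5: sp3
C6: sp ✓
C7: sp ✓
C8: sp3
C6, C7 → 2 sp carbons.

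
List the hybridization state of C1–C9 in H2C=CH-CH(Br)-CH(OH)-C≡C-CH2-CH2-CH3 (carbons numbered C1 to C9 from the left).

C1: 3 σ bonds, plus one π bond — 3 electron domains, sp2.
C2: 3 σ bonds, plus one π bond — 3 electron domains, sp2.
C3 has 4 σ bonds: steric number 4 → sp3.
C4 is sp3: 4 σ bonds, 4 electron-density regions.
C5 carries 2 σ bonds, plus two π bonds, giving a steric number of 2, so it is sp.
C6 (2 σ bonds, plus two π bonds) has steric number 2: sp.
C7 (4 σ bonds) has steric number 4: sp3.
C8: 4 σ bonds; 4 regions of electron density → sp3.
C9 is sp3: 4 σ bonds, 4 electron-density regions.

C1 sp2, C2 sp2, C3 sp3, C4 sp3, C5 sp, C6 sp, C7 sp3, C8 sp3, C9 sp3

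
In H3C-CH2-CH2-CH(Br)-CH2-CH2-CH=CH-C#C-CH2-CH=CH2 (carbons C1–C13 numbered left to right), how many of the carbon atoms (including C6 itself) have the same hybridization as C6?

7

C6 is sp3 (only σ bonds).
C1: sp3 ✓
C2: sp3 ✓
C3: sp3 ✓
C4: sp3 ✓
C5: sp3 ✓
C6: sp3 ✓
C7: sp2
C8: sp2
C9: sp
C10: sp
C11: sp3 ✓
C12: sp2
C13: sp2
7 carbons are sp3.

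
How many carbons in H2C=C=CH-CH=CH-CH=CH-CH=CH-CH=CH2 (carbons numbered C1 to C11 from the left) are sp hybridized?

1

C1: sp2
C2: sp ✓
C3: sp2
C4: sp2
C5: sp2
C6: sp2
C7: sp2
C8: sp2
C9: sp2
C10: sp2
C11: sp2
C2 → 1 sp carbon.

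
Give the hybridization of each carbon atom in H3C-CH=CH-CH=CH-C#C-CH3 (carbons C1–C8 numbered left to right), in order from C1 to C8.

C1 (4 σ bonds) has steric number 4: sp3.
C2: 3 σ bonds, plus one π bond — 3 electron domains, sp2.
C3 (3 σ bonds, plus one π bond) has steric number 3: sp2.
C4 is sp2: 3 σ bonds, plus one π bond, 3 electron-density regions.
C5 has 3 σ bonds, plus one π bond: steric number 3 → sp2.
C6: 2 σ bonds, plus two π bonds — 2 electron domains, sp.
C7 (2 σ bonds, plus two π bonds) has steric number 2: sp.
C8 (4 σ bonds) has steric number 4: sp3.

C1 sp3, C2 sp2, C3 sp2, C4 sp2, C5 sp2, C6 sp, C7 sp, C8 sp3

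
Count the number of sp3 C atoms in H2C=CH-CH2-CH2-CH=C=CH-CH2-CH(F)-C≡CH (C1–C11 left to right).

4

C1: sp2
C2: sp2
C3: sp3 ✓
C4: sp3 ✓
C5: sp2
C6: sp
C7: sp2
C8: sp3 ✓
C9: sp3 ✓
C10: sp
C11: sp
C3, C4, C8, C9 → 4 sp3 carbons.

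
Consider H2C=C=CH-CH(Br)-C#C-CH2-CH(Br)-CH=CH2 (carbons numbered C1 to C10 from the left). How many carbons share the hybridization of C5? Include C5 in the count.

C5 is sp (two π bonds).
C1: sp2
C2: sp ✓
C3: sp2
C4: sp3
C5: sp ✓
C6: sp ✓
C7: sp3
C8: sp3
C9: sp2
C10: sp2
3 carbons are sp.

3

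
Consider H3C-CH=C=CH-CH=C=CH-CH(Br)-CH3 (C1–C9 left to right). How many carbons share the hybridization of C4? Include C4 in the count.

4

C4 is sp2 (one π bond).
C1: sp3
C2: sp2 ✓
C3: sp
C4: sp2 ✓
C5: sp2 ✓
C6: sp
C7: sp2 ✓
C8: sp3
C9: sp3
4 carbons are sp2.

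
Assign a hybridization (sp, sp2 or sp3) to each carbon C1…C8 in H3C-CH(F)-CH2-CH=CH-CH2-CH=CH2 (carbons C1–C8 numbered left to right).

C1: 4 σ bonds — 4 electron domains, sp3.
C2 has 4 σ bonds: steric number 4 → sp3.
C3 (4 σ bonds) has steric number 4: sp3.
C4 (3 σ bonds, plus one π bond) has steric number 3: sp2.
C5 (3 σ bonds, plus one π bond) has steric number 3: sp2.
C6 has 4 σ bonds: steric number 4 → sp3.
C7 has 3 σ bonds, plus one π bond: steric number 3 → sp2.
C8 (3 σ bonds, plus one π bond) has steric number 3: sp2.

C1 sp3, C2 sp3, C3 sp3, C4 sp2, C5 sp2, C6 sp3, C7 sp2, C8 sp2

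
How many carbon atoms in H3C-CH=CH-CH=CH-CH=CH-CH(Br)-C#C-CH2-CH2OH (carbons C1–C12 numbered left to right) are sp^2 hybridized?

C1: sp3
C2: sp2 ✓
C3: sp2 ✓
C4: sp2 ✓
C5: sp2 ✓
C6: sp2 ✓
C7: sp2 ✓
C8: sp3
C9: sp
C10: sp
C11: sp3
C12: sp3
C2, C3, C4, C5, C6, C7 → 6 sp2 carbons.

6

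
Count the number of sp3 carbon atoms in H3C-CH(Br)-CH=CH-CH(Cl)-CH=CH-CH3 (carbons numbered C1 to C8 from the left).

4

C1: sp3 ✓
C2: sp3 ✓
C3: sp2
C4: sp2
C5: sp3 ✓
C6: sp2
C7: sp2
C8: sp3 ✓
C1, C2, C5, C8 → 4 sp3 carbons.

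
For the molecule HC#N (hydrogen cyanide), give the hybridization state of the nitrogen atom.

sp

The nitrogen atom is sp: 1 σ bond and 1 lone pair, plus two π bonds, 2 electron-density regions.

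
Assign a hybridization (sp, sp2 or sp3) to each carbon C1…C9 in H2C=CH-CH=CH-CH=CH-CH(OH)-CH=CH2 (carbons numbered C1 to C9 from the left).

C1 is sp2: 3 σ bonds, plus one π bond, 3 electron-density regions.
C2 is sp2: 3 σ bonds, plus one π bond, 3 electron-density regions.
C3: 3 σ bonds, plus one π bond; 3 regions of electron density → sp2.
C4 carries 3 σ bonds, plus one π bond, giving a steric number of 3, so it is sp2.
C5: 3 σ bonds, plus one π bond; 3 regions of electron density → sp2.
C6 has 3 σ bonds, plus one π bond: steric number 3 → sp2.
C7: 4 σ bonds; 4 regions of electron density → sp3.
C8: 3 σ bonds, plus one π bond; 3 regions of electron density → sp2.
C9 has 3 σ bonds, plus one π bond: steric number 3 → sp2.

C1 sp2, C2 sp2, C3 sp2, C4 sp2, C5 sp2, C6 sp2, C7 sp3, C8 sp2, C9 sp2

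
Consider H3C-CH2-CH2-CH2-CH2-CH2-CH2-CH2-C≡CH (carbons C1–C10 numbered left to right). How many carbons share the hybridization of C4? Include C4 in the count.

8

C4 is sp3 (only σ bonds).
C1: sp3 ✓
C2: sp3 ✓
C3: sp3 ✓
C4: sp3 ✓
C5: sp3 ✓
C6: sp3 ✓
C7: sp3 ✓
C8: sp3 ✓
C9: sp
C10: sp
8 carbons are sp3.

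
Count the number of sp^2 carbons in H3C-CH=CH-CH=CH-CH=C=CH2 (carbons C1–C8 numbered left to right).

6

C1: sp3
C2: sp2 ✓
C3: sp2 ✓
C4: sp2 ✓
C5: sp2 ✓
C6: sp2 ✓
C7: sp
C8: sp2 ✓
C2, C3, C4, C5, C6, C8 → 6 sp2 carbons.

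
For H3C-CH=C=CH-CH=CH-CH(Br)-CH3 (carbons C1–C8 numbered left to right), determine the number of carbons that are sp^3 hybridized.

3

C1: sp3 ✓
C2: sp2
C3: sp
C4: sp2
C5: sp2
C6: sp2
C7: sp3 ✓
C8: sp3 ✓
C1, C7, C8 → 3 sp3 carbons.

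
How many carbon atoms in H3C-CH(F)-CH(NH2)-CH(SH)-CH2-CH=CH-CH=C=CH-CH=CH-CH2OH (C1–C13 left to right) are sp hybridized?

1

C1: sp3
C2: sp3
C3: sp3
C4: sp3
C5: sp3
C6: sp2
C7: sp2
C8: sp2
C9: sp ✓
C10: sp2
C11: sp2
C12: sp2
C13: sp3
C9 → 1 sp carbon.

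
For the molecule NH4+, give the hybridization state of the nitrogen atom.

sp³

Four σ bonds, no lone pair → sp3, tetrahedral.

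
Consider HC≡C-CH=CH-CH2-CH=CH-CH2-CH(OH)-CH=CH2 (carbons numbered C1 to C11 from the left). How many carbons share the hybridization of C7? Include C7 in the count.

6

C7 is sp2 (one π bond).
C1: sp
C2: sp
C3: sp2 ✓
C4: sp2 ✓
C5: sp3
C6: sp2 ✓
C7: sp2 ✓
C8: sp3
C9: sp3
C10: sp2 ✓
C11: sp2 ✓
6 carbons are sp2.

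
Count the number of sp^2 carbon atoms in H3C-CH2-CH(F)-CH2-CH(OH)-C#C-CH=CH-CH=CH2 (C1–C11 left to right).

4

C1: sp3
C2: sp3
C3: sp3
C4: sp3
C5: sp3
C6: sp
C7: sp
C8: sp2 ✓
C9: sp2 ✓
C10: sp2 ✓
C11: sp2 ✓
C8, C9, C10, C11 → 4 sp2 carbons.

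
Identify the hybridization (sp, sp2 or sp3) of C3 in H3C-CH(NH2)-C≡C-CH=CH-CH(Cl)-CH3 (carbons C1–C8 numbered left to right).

C3 — 2 σ bonds, plus two π bonds. Steric number 2, so sp.

sp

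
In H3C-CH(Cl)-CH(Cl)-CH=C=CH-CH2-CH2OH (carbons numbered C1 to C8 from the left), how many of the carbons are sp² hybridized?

2

C1: sp3
C2: sp3
C3: sp3
C4: sp2 ✓
C5: sp
C6: sp2 ✓
C7: sp3
C8: sp3
C4, C6 → 2 sp2 carbons.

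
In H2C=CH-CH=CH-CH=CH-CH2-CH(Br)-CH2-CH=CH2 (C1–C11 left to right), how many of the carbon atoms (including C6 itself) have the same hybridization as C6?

C6 is sp2 (one π bond).
C1: sp2 ✓
C2: sp2 ✓
C3: sp2 ✓
C4: sp2 ✓
C5: sp2 ✓
C6: sp2 ✓
C7: sp3
C8: sp3
C9: sp3
C10: sp2 ✓
C11: sp2 ✓
8 carbons are sp2.

8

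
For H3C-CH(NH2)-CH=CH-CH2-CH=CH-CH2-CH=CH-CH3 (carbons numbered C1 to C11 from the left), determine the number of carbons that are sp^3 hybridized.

5

C1: sp3 ✓
C2: sp3 ✓
C3: sp2
C4: sp2
C5: sp3 ✓
C6: sp2
C7: sp2
C8: sp3 ✓
C9: sp2
C10: sp2
C11: sp3 ✓
C1, C2, C5, C8, C11 → 5 sp3 carbons.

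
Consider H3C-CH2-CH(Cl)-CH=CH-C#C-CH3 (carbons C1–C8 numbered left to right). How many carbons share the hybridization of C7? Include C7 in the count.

C7 is sp (two π bonds).
C1: sp3
C2: sp3
C3: sp3
C4: sp2
C5: sp2
C6: sp ✓
C7: sp ✓
C8: sp3
2 carbons are sp.

2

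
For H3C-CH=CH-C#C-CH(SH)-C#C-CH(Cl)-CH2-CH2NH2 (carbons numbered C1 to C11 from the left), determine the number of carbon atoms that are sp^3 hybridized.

5

C1: sp3 ✓
C2: sp2
C3: sp2
C4: sp
C5: sp
C6: sp3 ✓
C7: sp
C8: sp
C9: sp3 ✓
C10: sp3 ✓
C11: sp3 ✓
C1, C6, C9, C10, C11 → 5 sp3 carbons.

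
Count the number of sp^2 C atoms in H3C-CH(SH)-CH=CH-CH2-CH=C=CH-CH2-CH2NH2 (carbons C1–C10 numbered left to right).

4

C1: sp3
C2: sp3
C3: sp2 ✓
C4: sp2 ✓
C5: sp3
C6: sp2 ✓
C7: sp
C8: sp2 ✓
C9: sp3
C10: sp3
C3, C4, C6, C8 → 4 sp2 carbons.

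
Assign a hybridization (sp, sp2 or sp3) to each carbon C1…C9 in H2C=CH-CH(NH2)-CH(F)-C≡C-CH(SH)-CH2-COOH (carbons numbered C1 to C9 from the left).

C1 is sp2: 3 σ bonds, plus one π bond, 3 electron-density regions.
C2 — 3 σ bonds, plus one π bond. Steric number 3, so sp2.
C3 — 4 σ bonds. Steric number 4, so sp3.
C4 (4 σ bonds) has steric number 4: sp3.
C5 — 2 σ bonds, plus two π bonds. Steric number 2, so sp.
C6 carries 2 σ bonds, plus two π bonds, giving a steric number of 2, so it is sp.
C7: 4 σ bonds — 4 electron domains, sp3.
C8 has 4 σ bonds: steric number 4 → sp3.
C9 is sp2: 3 σ bonds, plus one π bond, 3 electron-density regions.

C1 sp2, C2 sp2, C3 sp3, C4 sp3, C5 sp, C6 sp, C7 sp3, C8 sp3, C9 sp2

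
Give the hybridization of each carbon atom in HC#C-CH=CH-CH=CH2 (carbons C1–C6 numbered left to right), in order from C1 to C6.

C1 is sp: 2 σ bonds, plus two π bonds, 2 electron-density regions.
C2 — 2 σ bonds, plus two π bonds. Steric number 2, so sp.
C3 carries 3 σ bonds, plus one π bond, giving a steric number of 3, so it is sp2.
C4 carries 3 σ bonds, plus one π bond, giving a steric number of 3, so it is sp2.
C5 (3 σ bonds, plus one π bond) has steric number 3: sp2.
C6 carries 3 σ bonds, plus one π bond, giving a steric number of 3, so it is sp2.

C1 sp, C2 sp, C3 sp2, C4 sp2, C5 sp2, C6 sp2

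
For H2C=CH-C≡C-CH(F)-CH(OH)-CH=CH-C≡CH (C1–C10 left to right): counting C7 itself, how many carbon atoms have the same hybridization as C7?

C7 is sp2 (one π bond).
C1: sp2 ✓
C2: sp2 ✓
C3: sp
C4: sp
C5: sp3
C6: sp3
C7: sp2 ✓
C8: sp2 ✓
C9: sp
C10: sp
4 carbons are sp2.

4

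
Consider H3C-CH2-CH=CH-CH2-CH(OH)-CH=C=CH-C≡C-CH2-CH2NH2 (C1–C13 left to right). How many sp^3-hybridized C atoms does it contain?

C1: sp3 ✓
C2: sp3 ✓
C3: sp2
C4: sp2
C5: sp3 ✓
C6: sp3 ✓
C7: sp2
C8: sp
C9: sp2
C10: sp
C11: sp
C12: sp3 ✓
C13: sp3 ✓
C1, C2, C5, C6, C12, C13 → 6 sp3 carbons.

6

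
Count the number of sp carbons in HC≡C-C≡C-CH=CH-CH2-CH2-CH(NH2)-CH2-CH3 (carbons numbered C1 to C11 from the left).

4

C1: sp ✓
C2: sp ✓
C3: sp ✓
C4: sp ✓
C5: sp2
C6: sp2
C7: sp3
C8: sp3
C9: sp3
C10: sp3
C11: sp3
C1, C2, C3, C4 → 4 sp carbons.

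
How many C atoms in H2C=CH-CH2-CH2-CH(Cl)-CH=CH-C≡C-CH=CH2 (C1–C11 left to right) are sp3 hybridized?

C1: sp2
C2: sp2
C3: sp3 ✓
C4: sp3 ✓
C5: sp3 ✓
C6: sp2
C7: sp2
C8: sp
C9: sp
C10: sp2
C11: sp2
C3, C4, C5 → 3 sp3 carbons.

3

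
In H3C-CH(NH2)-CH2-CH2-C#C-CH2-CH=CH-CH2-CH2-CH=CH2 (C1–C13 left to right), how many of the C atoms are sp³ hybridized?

C1: sp3 ✓
C2: sp3 ✓
C3: sp3 ✓
C4: sp3 ✓
C5: sp
C6: sp
C7: sp3 ✓
C8: sp2
C9: sp2
C10: sp3 ✓
C11: sp3 ✓
C12: sp2
C13: sp2
C1, C2, C3, C4, C7, C10, C11 → 7 sp3 carbons.

7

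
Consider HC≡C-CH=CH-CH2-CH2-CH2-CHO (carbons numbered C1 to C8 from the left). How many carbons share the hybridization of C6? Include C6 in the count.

3

C6 is sp3 (only σ bonds).
C1: sp
C2: sp
C3: sp2
C4: sp2
C5: sp3 ✓
C6: sp3 ✓
C7: sp3 ✓
C8: sp2
3 carbons are sp3.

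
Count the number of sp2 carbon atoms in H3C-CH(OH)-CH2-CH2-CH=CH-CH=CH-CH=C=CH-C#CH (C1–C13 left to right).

6

C1: sp3
C2: sp3
C3: sp3
C4: sp3
C5: sp2 ✓
C6: sp2 ✓
C7: sp2 ✓
C8: sp2 ✓
C9: sp2 ✓
C10: sp
C11: sp2 ✓
C12: sp
C13: sp
C5, C6, C7, C8, C9, C11 → 6 sp2 carbons.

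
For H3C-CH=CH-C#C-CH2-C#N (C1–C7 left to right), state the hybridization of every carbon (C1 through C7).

C1 (4 σ bonds) has steric number 4: sp3.
C2 has 3 σ bonds, plus one π bond: steric number 3 → sp2.
C3 carries 3 σ bonds, plus one π bond, giving a steric number of 3, so it is sp2.
C4: 2 σ bonds, plus two π bonds — 2 electron domains, sp.
C5 — 2 σ bonds, plus two π bonds. Steric number 2, so sp.
C6: 4 σ bonds; 4 regions of electron density → sp3.
C7: 2 σ bonds, plus two π bonds — 2 electron domains, sp.

C1 sp3, C2 sp2, C3 sp2, C4 sp, C5 sp, C6 sp3, C7 sp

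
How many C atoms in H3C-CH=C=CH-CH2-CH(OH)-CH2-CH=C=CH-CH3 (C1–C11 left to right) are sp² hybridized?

4

C1: sp3
C2: sp2 ✓
C3: sp
C4: sp2 ✓
C5: sp3
C6: sp3
C7: sp3
C8: sp2 ✓
C9: sp
C10: sp2 ✓
C11: sp3
C2, C4, C8, C10 → 4 sp2 carbons.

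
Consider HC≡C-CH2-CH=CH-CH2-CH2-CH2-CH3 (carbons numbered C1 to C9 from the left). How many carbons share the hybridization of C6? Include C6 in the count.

C6 is sp3 (only σ bonds).
C1: sp
C2: sp
C3: sp3 ✓
C4: sp2
C5: sp2
C6: sp3 ✓
C7: sp3 ✓
C8: sp3 ✓
C9: sp3 ✓
5 carbons are sp3.

5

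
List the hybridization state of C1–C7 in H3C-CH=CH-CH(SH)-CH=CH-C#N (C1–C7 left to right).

C1 sp3, C2 sp2, C3 sp2, C4 sp3, C5 sp2, C6 sp2, C7 sp

C1: 4 σ bonds; 4 regions of electron density → sp3.
C2 (3 σ bonds, plus one π bond) has steric number 3: sp2.
C3 is sp2: 3 σ bonds, plus one π bond, 3 electron-density regions.
C4: 4 σ bonds; 4 regions of electron density → sp3.
C5 has 3 σ bonds, plus one π bond: steric number 3 → sp2.
C6 (3 σ bonds, plus one π bond) has steric number 3: sp2.
C7: 2 σ bonds, plus two π bonds — 2 electron domains, sp.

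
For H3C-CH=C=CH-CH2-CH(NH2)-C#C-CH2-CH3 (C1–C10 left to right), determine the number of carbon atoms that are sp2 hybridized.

C1: sp3
C2: sp2 ✓
C3: sp
C4: sp2 ✓
C5: sp3
C6: sp3
C7: sp
C8: sp
C9: sp3
C10: sp3
C2, C4 → 2 sp2 carbons.

2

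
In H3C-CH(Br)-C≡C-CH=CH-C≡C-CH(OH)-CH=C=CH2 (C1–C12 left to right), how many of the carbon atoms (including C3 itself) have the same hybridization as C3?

5

C3 is sp (two π bonds).
C1: sp3
C2: sp3
C3: sp ✓
C4: sp ✓
C5: sp2
C6: sp2
C7: sp ✓
C8: sp ✓
C9: sp3
C10: sp2
C11: sp ✓
C12: sp2
5 carbons are sp.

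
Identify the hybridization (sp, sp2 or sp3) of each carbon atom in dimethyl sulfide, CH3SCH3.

Each carbon atom is sp3: 4 σ bonds, 4 electron-density regions.

sp³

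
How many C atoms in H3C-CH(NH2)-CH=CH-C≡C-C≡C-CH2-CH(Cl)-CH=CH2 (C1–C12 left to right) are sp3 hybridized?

C1: sp3 ✓
C2: sp3 ✓
C3: sp2
C4: sp2
C5: sp
C6: sp
C7: sp
C8: sp
C9: sp3 ✓
C10: sp3 ✓
C11: sp2
C12: sp2
C1, C2, C9, C10 → 4 sp3 carbons.

4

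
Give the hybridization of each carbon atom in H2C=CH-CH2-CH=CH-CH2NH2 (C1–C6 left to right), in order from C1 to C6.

C1 has 3 σ bonds, plus one π bond: steric number 3 → sp2.
C2 has 3 σ bonds, plus one π bond: steric number 3 → sp2.
C3: 4 σ bonds; 4 regions of electron density → sp3.
C4 is sp2: 3 σ bonds, plus one π bond, 3 electron-density regions.
C5 — 3 σ bonds, plus one π bond. Steric number 3, so sp2.
C6 (4 σ bonds) has steric number 4: sp3.

C1 sp2, C2 sp2, C3 sp3, C4 sp2, C5 sp2, C6 sp3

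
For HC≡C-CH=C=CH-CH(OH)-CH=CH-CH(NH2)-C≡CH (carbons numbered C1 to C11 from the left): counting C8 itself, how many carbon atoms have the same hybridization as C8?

C8 is sp2 (one π bond).
C1: sp
C2: sp
C3: sp2 ✓
C4: sp
C5: sp2 ✓
C6: sp3
C7: sp2 ✓
C8: sp2 ✓
C9: sp3
C10: sp
C11: sp
4 carbons are sp2.

4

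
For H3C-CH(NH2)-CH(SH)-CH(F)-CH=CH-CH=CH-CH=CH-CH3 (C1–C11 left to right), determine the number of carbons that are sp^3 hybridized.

C1: sp3 ✓
C2: sp3 ✓
C3: sp3 ✓
C4: sp3 ✓
C5: sp2
C6: sp2
C7: sp2
C8: sp2
C9: sp2
C10: sp2
C11: sp3 ✓
C1, C2, C3, C4, C11 → 5 sp3 carbons.

5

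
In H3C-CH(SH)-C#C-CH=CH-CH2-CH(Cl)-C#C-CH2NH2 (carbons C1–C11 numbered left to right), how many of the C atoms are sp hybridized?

C1: sp3
C2: sp3
C3: sp ✓
C4: sp ✓
C5: sp2
C6: sp2
C7: sp3
C8: sp3
C9: sp ✓
C10: sp ✓
C11: sp3
C3, C4, C9, C10 → 4 sp carbons.

4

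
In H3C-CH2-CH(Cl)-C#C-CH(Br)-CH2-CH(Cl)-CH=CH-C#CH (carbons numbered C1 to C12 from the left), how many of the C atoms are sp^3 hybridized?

6

C1: sp3 ✓
C2: sp3 ✓
C3: sp3 ✓
C4: sp
C5: sp
C6: sp3 ✓
C7: sp3 ✓
C8: sp3 ✓
C9: sp2
C10: sp2
C11: sp
C12: sp
C1, C2, C3, C6, C7, C8 → 6 sp3 carbons.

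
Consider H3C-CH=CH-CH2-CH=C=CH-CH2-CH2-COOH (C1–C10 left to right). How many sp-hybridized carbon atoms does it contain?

1

C1: sp3
C2: sp2
C3: sp2
C4: sp3
C5: sp2
C6: sp ✓
C7: sp2
C8: sp3
C9: sp3
C10: sp2
C6 → 1 sp carbon.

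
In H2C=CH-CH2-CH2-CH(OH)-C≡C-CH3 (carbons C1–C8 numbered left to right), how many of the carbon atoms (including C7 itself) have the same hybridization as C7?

C7 is sp (two π bonds).
C1: sp2
C2: sp2
C3: sp3
C4: sp3
C5: sp3
C6: sp ✓
C7: sp ✓
C8: sp3
2 carbons are sp.

2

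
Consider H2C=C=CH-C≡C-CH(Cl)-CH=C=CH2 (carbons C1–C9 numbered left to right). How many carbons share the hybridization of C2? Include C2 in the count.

4

C2 is sp (two π bonds).
C1: sp2
C2: sp ✓
C3: sp2
C4: sp ✓
C5: sp ✓
C6: sp3
C7: sp2
C8: sp ✓
C9: sp2
4 carbons are sp.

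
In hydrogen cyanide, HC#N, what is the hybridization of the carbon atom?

The carbon atom has 2 σ bonds, plus two π bonds: steric number 2 → sp.

sp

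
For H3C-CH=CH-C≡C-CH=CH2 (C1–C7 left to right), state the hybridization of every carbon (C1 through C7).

C1 (4 σ bonds) has steric number 4: sp3.
C2: 3 σ bonds, plus one π bond — 3 electron domains, sp2.
C3 carries 3 σ bonds, plus one π bond, giving a steric number of 3, so it is sp2.
C4 — 2 σ bonds, plus two π bonds. Steric number 2, so sp.
C5 — 2 σ bonds, plus two π bonds. Steric number 2, so sp.
C6 has 3 σ bonds, plus one π bond: steric number 3 → sp2.
C7 (3 σ bonds, plus one π bond) has steric number 3: sp2.

C1 sp3, C2 sp2, C3 sp2, C4 sp, C5 sp, C6 sp2, C7 sp2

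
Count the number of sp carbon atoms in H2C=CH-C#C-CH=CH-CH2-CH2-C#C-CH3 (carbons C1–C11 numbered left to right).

C1: sp2
C2: sp2
C3: sp ✓
C4: sp ✓
C5: sp2
C6: sp2
C7: sp3
C8: sp3
C9: sp ✓
C10: sp ✓
C11: sp3
C3, C4, C9, C10 → 4 sp carbons.

4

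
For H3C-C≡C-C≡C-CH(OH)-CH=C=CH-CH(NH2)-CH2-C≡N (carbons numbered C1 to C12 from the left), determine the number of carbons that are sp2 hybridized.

C1: sp3
C2: sp
C3: sp
C4: sp
C5: sp
C6: sp3
C7: sp2 ✓
C8: sp
C9: sp2 ✓
C10: sp3
C11: sp3
C12: sp
C7, C9 → 2 sp2 carbons.

2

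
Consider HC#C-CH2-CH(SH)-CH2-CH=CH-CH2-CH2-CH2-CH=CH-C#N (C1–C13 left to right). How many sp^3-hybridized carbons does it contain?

C1: sp
C2: sp
C3: sp3 ✓
C4: sp3 ✓
C5: sp3 ✓
C6: sp2
C7: sp2
C8: sp3 ✓
C9: sp3 ✓
C10: sp3 ✓
C11: sp2
C12: sp2
C13: sp
C3, C4, C5, C8, C9, C10 → 6 sp3 carbons.

6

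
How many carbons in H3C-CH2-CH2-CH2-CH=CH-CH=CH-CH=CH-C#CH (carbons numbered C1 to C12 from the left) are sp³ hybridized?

4

C1: sp3 ✓
C2: sp3 ✓
C3: sp3 ✓
C4: sp3 ✓
C5: sp2
C6: sp2
C7: sp2
C8: sp2
C9: sp2
C10: sp2
C11: sp
C12: sp
C1, C2, C3, C4 → 4 sp3 carbons.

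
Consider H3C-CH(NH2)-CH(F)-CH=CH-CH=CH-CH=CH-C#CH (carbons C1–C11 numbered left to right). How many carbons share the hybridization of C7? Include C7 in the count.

6

C7 is sp2 (one π bond).
C1: sp3
C2: sp3
C3: sp3
C4: sp2 ✓
C5: sp2 ✓
C6: sp2 ✓
C7: sp2 ✓
C8: sp2 ✓
C9: sp2 ✓
C10: sp
C11: sp
6 carbons are sp2.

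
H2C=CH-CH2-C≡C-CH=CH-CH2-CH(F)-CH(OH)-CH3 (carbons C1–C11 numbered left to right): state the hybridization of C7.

C7: 3 σ bonds, plus one π bond — 3 electron domains, sp2.

sp²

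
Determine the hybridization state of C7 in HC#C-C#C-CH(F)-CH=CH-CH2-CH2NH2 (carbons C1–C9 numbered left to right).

C7 — 3 σ bonds, plus one π bond. Steric number 3, so sp2.

sp^2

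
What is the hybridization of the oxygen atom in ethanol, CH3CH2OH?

sp³

The oxygen atom — 2 σ bonds and 2 lone pairs. Steric number 4, so sp3.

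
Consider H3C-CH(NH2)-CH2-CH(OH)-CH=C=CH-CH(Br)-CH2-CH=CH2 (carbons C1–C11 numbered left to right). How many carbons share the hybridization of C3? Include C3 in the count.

C3 is sp3 (only σ bonds).
C1: sp3 ✓
C2: sp3 ✓
C3: sp3 ✓
C4: sp3 ✓
C5: sp2
C6: sp
C7: sp2
C8: sp3 ✓
C9: sp3 ✓
C10: sp2
C11: sp2
6 carbons are sp3.

6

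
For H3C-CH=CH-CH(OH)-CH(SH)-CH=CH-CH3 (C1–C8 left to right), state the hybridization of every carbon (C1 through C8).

C1: 4 σ bonds — 4 electron domains, sp3.
C2 — 3 σ bonds, plus one π bond. Steric number 3, so sp2.
C3: 3 σ bonds, plus one π bond; 3 regions of electron density → sp2.
C4: 4 σ bonds — 4 electron domains, sp3.
C5 — 4 σ bonds. Steric number 4, so sp3.
C6 (3 σ bonds, plus one π bond) has steric number 3: sp2.
C7: 3 σ bonds, plus one π bond — 3 electron domains, sp2.
C8 is sp3: 4 σ bonds, 4 electron-density regions.

C1 sp3, C2 sp2, C3 sp2, C4 sp3, C5 sp3, C6 sp2, C7 sp2, C8 sp3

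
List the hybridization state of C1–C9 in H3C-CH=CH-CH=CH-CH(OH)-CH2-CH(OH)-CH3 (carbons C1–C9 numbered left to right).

C1 (4 σ bonds) has steric number 4: sp3.
C2 has 3 σ bonds, plus one π bond: steric number 3 → sp2.
C3 (3 σ bonds, plus one π bond) has steric number 3: sp2.
C4 has 3 σ bonds, plus one π bond: steric number 3 → sp2.
C5: 3 σ bonds, plus one π bond — 3 electron domains, sp2.
C6 (4 σ bonds) has steric number 4: sp3.
C7: 4 σ bonds; 4 regions of electron density → sp3.
C8 has 4 σ bonds: steric number 4 → sp3.
C9 has 4 σ bonds: steric number 4 → sp3.

C1 sp3, C2 sp2, C3 sp2, C4 sp2, C5 sp2, C6 sp3, C7 sp3, C8 sp3, C9 sp3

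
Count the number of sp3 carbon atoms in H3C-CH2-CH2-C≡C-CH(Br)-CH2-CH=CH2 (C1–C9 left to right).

5

C1: sp3 ✓
C2: sp3 ✓
C3: sp3 ✓
C4: sp
C5: sp
C6: sp3 ✓
C7: sp3 ✓
C8: sp2
C9: sp2
C1, C2, C3, C6, C7 → 5 sp3 carbons.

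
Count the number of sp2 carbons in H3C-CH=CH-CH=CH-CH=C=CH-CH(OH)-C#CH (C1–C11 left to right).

C1: sp3
C2: sp2 ✓
C3: sp2 ✓
C4: sp2 ✓
C5: sp2 ✓
C6: sp2 ✓
C7: sp
C8: sp2 ✓
C9: sp3
C10: sp
C11: sp
C2, C3, C4, C5, C6, C8 → 6 sp2 carbons.

6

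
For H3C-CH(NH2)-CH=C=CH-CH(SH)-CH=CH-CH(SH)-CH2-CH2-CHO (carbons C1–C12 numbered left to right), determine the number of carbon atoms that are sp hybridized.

1

C1: sp3
C2: sp3
C3: sp2
C4: sp ✓
C5: sp2
C6: sp3
C7: sp2
C8: sp2
C9: sp3
C10: sp3
C11: sp3
C12: sp2
C4 → 1 sp carbon.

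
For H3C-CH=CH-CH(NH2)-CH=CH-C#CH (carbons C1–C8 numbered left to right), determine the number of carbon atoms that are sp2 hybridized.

4

C1: sp3
C2: sp2 ✓
C3: sp2 ✓
C4: sp3
C5: sp2 ✓
C6: sp2 ✓
C7: sp
C8: sp
C2, C3, C5, C6 → 4 sp2 carbons.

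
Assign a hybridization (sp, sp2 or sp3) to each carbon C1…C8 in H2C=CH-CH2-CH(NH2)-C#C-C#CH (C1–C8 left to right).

C1 sp2, C2 sp2, C3 sp3, C4 sp3, C5 sp, C6 sp, C7 sp, C8 sp

C1: 3 σ bonds, plus one π bond; 3 regions of electron density → sp2.
C2 carries 3 σ bonds, plus one π bond, giving a steric number of 3, so it is sp2.
C3 — 4 σ bonds. Steric number 4, so sp3.
C4: 4 σ bonds — 4 electron domains, sp3.
C5 — 2 σ bonds, plus two π bonds. Steric number 2, so sp.
C6: 2 σ bonds, plus two π bonds — 2 electron domains, sp.
C7: 2 σ bonds, plus two π bonds; 2 regions of electron density → sp.
C8 (2 σ bonds, plus two π bonds) has steric number 2: sp.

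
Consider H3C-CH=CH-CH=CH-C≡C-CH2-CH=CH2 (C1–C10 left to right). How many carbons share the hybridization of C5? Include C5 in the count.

6

C5 is sp2 (one π bond).
C1: sp3
C2: sp2 ✓
C3: sp2 ✓
C4: sp2 ✓
C5: sp2 ✓
C6: sp
C7: sp
C8: sp3
C9: sp2 ✓
C10: sp2 ✓
6 carbons are sp2.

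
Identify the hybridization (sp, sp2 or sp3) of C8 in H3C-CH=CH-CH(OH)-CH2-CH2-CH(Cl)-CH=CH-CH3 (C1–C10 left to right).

C8 (3 σ bonds, plus one π bond) has steric number 3: sp2.

sp2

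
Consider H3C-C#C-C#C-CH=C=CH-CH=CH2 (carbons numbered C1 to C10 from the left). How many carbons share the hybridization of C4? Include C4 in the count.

C4 is sp (two π bonds).
C1: sp3
C2: sp ✓
C3: sp ✓
C4: sp ✓
C5: sp ✓
C6: sp2
C7: sp ✓
C8: sp2
C9: sp2
C10: sp2
5 carbons are sp.

5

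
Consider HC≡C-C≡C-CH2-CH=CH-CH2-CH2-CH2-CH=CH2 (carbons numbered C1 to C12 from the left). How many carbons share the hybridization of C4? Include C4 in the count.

4

C4 is sp (two π bonds).
C1: sp ✓
C2: sp ✓
C3: sp ✓
C4: sp ✓
C5: sp3
C6: sp2
C7: sp2
C8: sp3
C9: sp3
C10: sp3
C11: sp2
C12: sp2
4 carbons are sp.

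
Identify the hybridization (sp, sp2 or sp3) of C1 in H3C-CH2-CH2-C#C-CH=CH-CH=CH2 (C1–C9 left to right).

sp³

C1 carries 4 σ bonds, giving a steric number of 4, so it is sp3.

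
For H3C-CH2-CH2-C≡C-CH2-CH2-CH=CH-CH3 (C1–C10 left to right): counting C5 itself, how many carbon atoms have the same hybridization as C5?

C5 is sp (two π bonds).
C1: sp3
C2: sp3
C3: sp3
C4: sp ✓
C5: sp ✓
C6: sp3
C7: sp3
C8: sp2
C9: sp2
C10: sp3
2 carbons are sp.

2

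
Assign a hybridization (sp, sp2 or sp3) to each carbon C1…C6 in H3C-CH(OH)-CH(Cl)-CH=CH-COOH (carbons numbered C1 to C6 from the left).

C1 carries 4 σ bonds, giving a steric number of 4, so it is sp3.
C2 carries 4 σ bonds, giving a steric number of 4, so it is sp3.
C3 — 4 σ bonds. Steric number 4, so sp3.
C4: 3 σ bonds, plus one π bond; 3 regions of electron density → sp2.
C5: 3 σ bonds, plus one π bond; 3 regions of electron density → sp2.
C6: 3 σ bonds, plus one π bond — 3 electron domains, sp2.

C1 sp3, C2 sp3, C3 sp3, C4 sp2, C5 sp2, C6 sp2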